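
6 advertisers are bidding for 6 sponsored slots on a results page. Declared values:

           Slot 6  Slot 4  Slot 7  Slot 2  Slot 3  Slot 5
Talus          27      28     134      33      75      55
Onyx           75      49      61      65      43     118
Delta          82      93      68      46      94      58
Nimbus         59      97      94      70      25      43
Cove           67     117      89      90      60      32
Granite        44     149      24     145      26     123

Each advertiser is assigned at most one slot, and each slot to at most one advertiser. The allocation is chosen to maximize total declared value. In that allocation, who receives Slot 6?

Optimal: Talus→Slot 7 ($134), Onyx→Slot 5 ($118), Delta→Slot 3 ($94), Nimbus→Slot 6 ($59), Cove→Slot 4 ($117), Granite→Slot 2 ($145) — total 134+118+94+59+117+145 = $667.
Column-greedy (each slot in turn goes to its best remaining advertiser) gives $541, worse by 126.
Next-best assignment: Talus→Slot 7, Onyx→Slot 5, Delta→Slot 3, Nimbus→Slot 4, Cove→Slot 6, Granite→Slot 2 = $655.
Swapping Cove↔Onyx (Cove→Slot 5 $32, Onyx→Slot 4 $49) loses 154.
No other one-to-one assignment exceeds $667.
Nimbus's own top slot is Slot 4 ($97), but forcing Nimbus→Slot 4 and reassigning the rest optimally gives only $655 — worse by 12.

Nimbus receives Slot 6.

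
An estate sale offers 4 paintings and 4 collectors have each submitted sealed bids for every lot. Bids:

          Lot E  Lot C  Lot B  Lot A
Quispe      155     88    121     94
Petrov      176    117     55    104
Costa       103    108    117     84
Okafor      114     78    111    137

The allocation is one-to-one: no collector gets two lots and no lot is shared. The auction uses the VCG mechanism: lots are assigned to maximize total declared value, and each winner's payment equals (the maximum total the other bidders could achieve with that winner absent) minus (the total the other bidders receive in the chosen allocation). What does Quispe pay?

Quispe pays $9.

Efficient allocation: Quispe→Lot B ($121), Petrov→Lot E ($176), Costa→Lot C ($108), Okafor→Lot A ($137); total welfare W = $542.
Quispe receives Lot B at value $121, so the others get W − 121 = $421.
Without Quispe: best allocation of the remaining 3 bidders over all 4 lots is Petrov→Lot E ($176), Costa→Lot B ($117), Okafor→Lot A ($137), total $430.
VCG payment = (others' best without Quispe) − (others' welfare with Quispe) = 430 − 421 = $9.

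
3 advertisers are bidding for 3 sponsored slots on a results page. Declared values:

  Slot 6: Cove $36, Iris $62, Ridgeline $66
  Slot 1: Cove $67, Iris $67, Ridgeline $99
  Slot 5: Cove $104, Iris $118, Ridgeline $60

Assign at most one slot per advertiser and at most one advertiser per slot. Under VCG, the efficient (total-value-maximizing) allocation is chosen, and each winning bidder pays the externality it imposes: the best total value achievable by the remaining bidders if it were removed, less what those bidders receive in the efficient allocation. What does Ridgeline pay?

Efficient allocation: Cove→Slot 5 ($104), Iris→Slot 6 ($62), Ridgeline→Slot 1 ($99); total welfare W = $265.
Ridgeline receives Slot 1 at value $99, so the others get W − 99 = $166.
Without Ridgeline: best allocation of the remaining 2 bidders over all 3 slots is Cove→Slot 1 ($67), Iris→Slot 5 ($118), total $185.
VCG payment = (others' best without Ridgeline) − (others' welfare with Ridgeline) = 185 − 166 = $19.

Ridgeline pays $19.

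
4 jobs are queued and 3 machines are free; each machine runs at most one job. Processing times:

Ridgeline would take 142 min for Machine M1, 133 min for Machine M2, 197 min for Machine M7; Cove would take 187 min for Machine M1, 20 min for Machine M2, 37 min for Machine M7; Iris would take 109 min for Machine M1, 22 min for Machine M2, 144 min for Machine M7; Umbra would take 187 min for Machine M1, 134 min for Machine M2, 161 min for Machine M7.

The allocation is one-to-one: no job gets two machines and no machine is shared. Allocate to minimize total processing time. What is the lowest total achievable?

Optimal: Ridgeline→Machine M1 (142 min), Iris→Machine M2 (22 min), Cove→Machine M7 (37 min) — total 142+22+37 = 201 min.
Min-entry greedy (repeatedly take the single cheapest remaining cell) gives 290 min, worse by 89.
Next-best assignment: Umbra→Machine M1, Iris→Machine M2, Cove→Machine M7 = 246 min.
Swapping Ridgeline↔Cove (Ridgeline→Machine M7 197 min, Cove→Machine M1 187 min) adds 205.

Minimum total: 201 min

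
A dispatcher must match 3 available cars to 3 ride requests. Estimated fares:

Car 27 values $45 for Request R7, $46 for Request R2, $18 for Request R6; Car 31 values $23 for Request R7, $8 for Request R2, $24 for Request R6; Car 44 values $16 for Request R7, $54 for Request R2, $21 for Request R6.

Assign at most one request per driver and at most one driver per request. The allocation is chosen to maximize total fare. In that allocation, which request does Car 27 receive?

Car 27 receives Request R7.

This is the linear assignment problem.
Optimal: Car 27→Request R7 ($45), Car 31→Request R6 ($24), Car 44→Request R2 ($54) — total 45+24+54 = $123.
Row-greedy (each driver in turn takes its best remaining request) gives $86, worse by 37.
Next-best assignment: Car 27→Request R6, Car 31→Request R7, Car 44→Request R2 = $95.
No other one-to-one assignment exceeds $123.
Car 27's own top request is Request R2 ($46), but forcing Car 27→Request R2 and reassigning the rest optimally gives only $90 — worse by 33.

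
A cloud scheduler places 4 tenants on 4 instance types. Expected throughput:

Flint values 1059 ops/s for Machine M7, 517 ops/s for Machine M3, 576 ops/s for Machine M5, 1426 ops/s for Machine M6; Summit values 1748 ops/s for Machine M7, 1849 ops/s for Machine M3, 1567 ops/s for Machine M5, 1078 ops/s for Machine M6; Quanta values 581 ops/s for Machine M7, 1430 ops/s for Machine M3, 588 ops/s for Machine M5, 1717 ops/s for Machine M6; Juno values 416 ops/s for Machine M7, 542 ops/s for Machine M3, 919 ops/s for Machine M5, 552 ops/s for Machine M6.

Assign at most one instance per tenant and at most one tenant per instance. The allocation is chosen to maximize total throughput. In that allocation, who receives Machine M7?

This is the linear assignment problem.
Optimal: Flint→Machine M7 (1059 ops/s), Summit→Machine M3 (1849 ops/s), Quanta→Machine M6 (1717 ops/s), Juno→Machine M5 (919 ops/s) — total 1059+1849+1717+919 = 5544 ops/s.
Row-greedy (each tenant in turn takes its best remaining instance) gives 4279 ops/s, worse by 1265.
Swapping Juno↔Flint (Juno→Machine M7 416 ops/s, Flint→Machine M5 576 ops/s) loses 986.
Flint's own top instance is Machine M6 (1426 ops/s), but forcing Flint→Machine M6 and reassigning the rest optimally gives only 5523 ops/s — worse by 21.

Flint receives Machine M7.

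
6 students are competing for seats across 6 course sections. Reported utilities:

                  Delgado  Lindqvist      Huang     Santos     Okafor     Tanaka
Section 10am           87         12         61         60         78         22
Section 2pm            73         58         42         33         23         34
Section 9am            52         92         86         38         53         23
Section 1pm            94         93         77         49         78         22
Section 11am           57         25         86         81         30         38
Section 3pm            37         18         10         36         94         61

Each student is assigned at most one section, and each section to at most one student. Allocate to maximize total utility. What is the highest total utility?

This is the linear assignment problem.
Optimal: Delgado→Section 10am (87 points), Lindqvist→Section 1pm (93 points), Huang→Section 9am (86 points), Santos→Section 11am (81 points), Okafor→Section 3pm (94 points), Tanaka→Section 2pm (34 points) — total 87+93+86+81+94+34 = 475 points.
Row-greedy (each student in turn takes its best remaining section) gives 460 points, worse by 15.
Swapping Okafor↔Huang (Okafor→Section 9am 53 points, Huang→Section 3pm 10 points) loses 117.
No other one-to-one assignment exceeds 475 points.

Max total: 475 points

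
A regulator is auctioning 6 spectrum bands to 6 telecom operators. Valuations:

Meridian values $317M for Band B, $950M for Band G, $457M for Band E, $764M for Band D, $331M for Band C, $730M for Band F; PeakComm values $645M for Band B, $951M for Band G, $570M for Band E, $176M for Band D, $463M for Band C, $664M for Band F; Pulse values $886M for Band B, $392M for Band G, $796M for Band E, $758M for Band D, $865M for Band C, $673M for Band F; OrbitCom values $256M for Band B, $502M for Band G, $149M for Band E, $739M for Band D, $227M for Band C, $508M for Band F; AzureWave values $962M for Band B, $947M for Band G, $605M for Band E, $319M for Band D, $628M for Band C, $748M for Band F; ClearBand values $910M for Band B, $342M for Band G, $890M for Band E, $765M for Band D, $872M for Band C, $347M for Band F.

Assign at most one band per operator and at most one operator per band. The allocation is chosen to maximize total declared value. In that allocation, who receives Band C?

Pulse receives Band C.

Optimal: Meridian→Band F ($730M), PeakComm→Band G ($951M), Pulse→Band C ($865M), OrbitCom→Band D ($739M), AzureWave→Band B ($962M), ClearBand→Band E ($890M) — total 730+951+865+739+962+890 = $5137M.
Max-entry greedy (repeatedly take the single best remaining cell) gives $4940M, worse by 197.
Checked against all permutations: $5137M is optimal.
Pulse's own top band is Band B ($886M), but forcing Pulse→Band B and reassigning the rest optimally gives only $4824M — worse by 313.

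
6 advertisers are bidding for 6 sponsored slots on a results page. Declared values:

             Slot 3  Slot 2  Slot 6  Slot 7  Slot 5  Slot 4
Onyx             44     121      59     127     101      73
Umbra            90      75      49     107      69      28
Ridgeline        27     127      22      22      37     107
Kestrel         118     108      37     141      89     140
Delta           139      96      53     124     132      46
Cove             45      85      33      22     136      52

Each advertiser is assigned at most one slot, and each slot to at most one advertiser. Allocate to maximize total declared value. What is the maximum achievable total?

Optimal: Onyx→Slot 7 ($127), Umbra→Slot 6 ($49), Ridgeline→Slot 2 ($127), Kestrel→Slot 4 ($140), Delta→Slot 3 ($139), Cove→Slot 5 ($136) — total 127+49+127+140+139+136 = $718.
Row-greedy (each advertiser in turn takes its best remaining slot) gives $649, worse by 69.
Next-best assignment: Onyx→Slot 6, Umbra→Slot 7, Ridgeline→Slot 2, Kestrel→Slot 4, Delta→Slot 3, Cove→Slot 5 = $708.

Maximum total: $718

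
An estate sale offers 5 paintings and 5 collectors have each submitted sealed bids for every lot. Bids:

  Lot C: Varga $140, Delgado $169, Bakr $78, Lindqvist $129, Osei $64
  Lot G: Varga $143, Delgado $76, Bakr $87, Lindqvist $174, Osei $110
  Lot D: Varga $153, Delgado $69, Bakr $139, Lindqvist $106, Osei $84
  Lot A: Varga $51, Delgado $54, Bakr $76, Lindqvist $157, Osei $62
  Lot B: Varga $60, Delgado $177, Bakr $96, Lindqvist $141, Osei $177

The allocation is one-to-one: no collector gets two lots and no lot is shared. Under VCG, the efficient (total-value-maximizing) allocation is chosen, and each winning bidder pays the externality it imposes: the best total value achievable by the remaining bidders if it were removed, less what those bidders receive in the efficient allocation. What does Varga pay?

Efficient allocation: Varga→Lot G ($143), Delgado→Lot C ($169), Bakr→Lot D ($139), Lindqvist→Lot A ($157), Osei→Lot B ($177); total welfare W = $785.
Varga receives Lot G at value $143, so the others get W − 143 = $642.
Without Varga: best allocation of the remaining 4 bidders over all 5 lots is Delgado→Lot C ($169), Bakr→Lot D ($139), Lindqvist→Lot G ($174), Osei→Lot B ($177), total $659.
VCG payment = (others' best without Varga) − (others' welfare with Varga) = 659 − 642 = $17.

Varga pays $17.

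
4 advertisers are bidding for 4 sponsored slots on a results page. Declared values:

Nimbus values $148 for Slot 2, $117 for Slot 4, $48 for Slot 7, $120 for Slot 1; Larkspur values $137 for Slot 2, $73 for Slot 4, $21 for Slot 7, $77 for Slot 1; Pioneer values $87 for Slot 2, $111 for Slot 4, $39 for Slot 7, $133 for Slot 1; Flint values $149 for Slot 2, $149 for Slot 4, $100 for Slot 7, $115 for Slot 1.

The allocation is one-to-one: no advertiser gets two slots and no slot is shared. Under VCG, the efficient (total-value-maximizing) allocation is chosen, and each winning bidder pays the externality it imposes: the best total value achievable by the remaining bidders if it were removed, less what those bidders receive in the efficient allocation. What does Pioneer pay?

Pioneer pays $52.

Efficient allocation: Nimbus→Slot 4 ($117), Larkspur→Slot 2 ($137), Pioneer→Slot 1 ($133), Flint→Slot 7 ($100); total welfare W = $487.
Pioneer receives Slot 1 at value $133, so the others get W − 133 = $354.
Without Pioneer: best allocation of the remaining 3 bidders over all 4 slots is Nimbus→Slot 1 ($120), Larkspur→Slot 2 ($137), Flint→Slot 4 ($149), total $406.
VCG payment = (others' best without Pioneer) − (others' welfare with Pioneer) = 406 − 354 = $52.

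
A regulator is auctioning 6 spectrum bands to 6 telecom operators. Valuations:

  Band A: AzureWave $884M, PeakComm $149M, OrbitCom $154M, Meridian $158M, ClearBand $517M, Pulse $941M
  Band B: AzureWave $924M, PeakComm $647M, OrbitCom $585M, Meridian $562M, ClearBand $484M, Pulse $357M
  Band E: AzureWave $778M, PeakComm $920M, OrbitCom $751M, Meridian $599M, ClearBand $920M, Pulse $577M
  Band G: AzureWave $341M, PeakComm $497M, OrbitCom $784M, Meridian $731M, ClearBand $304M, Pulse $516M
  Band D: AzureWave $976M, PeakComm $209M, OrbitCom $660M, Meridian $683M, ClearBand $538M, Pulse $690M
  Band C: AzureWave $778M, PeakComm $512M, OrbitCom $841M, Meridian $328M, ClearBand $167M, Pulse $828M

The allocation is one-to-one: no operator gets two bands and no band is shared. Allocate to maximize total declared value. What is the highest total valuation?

Max total: $5056M

Treat this as an assignment problem: match each operator to one band.
Optimal: AzureWave→Band D ($976M), PeakComm→Band B ($647M), OrbitCom→Band C ($841M), Meridian→Band G ($731M), ClearBand→Band E ($920M), Pulse→Band A ($941M) — total 976+647+841+731+920+941 = $5056M.
Swapping AzureWave↔Meridian (AzureWave→Band G $341M, Meridian→Band D $683M) loses 683.
No other one-to-one assignment exceeds $5056M.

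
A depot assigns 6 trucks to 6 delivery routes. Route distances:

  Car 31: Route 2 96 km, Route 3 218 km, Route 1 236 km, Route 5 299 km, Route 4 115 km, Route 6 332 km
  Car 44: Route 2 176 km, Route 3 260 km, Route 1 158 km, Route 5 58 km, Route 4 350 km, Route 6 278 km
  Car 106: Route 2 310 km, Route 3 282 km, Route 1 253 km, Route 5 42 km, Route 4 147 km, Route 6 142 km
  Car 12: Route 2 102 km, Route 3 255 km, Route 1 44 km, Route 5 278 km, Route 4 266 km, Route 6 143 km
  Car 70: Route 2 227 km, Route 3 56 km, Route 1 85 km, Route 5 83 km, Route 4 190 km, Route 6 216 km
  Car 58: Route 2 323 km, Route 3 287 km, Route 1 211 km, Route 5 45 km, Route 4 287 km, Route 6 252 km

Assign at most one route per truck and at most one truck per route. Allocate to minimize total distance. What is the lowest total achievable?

Minimum total: 578 km

Treat this as an assignment problem: match each truck to one route.
Optimal: Car 31→Route 4 (115 km), Car 44→Route 2 (176 km), Car 106→Route 6 (142 km), Car 12→Route 1 (44 km), Car 70→Route 3 (56 km), Car 58→Route 5 (45 km) — total 115+176+142+44+56+45 = 578 km.
Column-greedy (each route in turn goes to its cheapest remaining truck) gives 803 km, worse by 225.
No other one-to-one assignment undercuts 578 km.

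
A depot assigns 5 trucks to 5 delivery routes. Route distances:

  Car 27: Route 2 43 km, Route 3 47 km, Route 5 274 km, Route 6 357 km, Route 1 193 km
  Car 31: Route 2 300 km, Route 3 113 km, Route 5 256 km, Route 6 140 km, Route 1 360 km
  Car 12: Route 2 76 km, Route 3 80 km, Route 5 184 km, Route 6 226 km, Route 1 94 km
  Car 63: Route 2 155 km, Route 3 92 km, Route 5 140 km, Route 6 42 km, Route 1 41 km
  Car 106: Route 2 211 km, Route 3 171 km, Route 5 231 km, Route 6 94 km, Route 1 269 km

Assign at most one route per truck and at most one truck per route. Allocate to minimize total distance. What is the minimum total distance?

This is a one-to-one assignment (minimum-cost bipartite matching).
Optimal: Car 27→Route 2 (43 km), Car 31→Route 3 (113 km), Car 12→Route 5 (184 km), Car 63→Route 1 (41 km), Car 106→Route 6 (94 km) — total 43+113+184+41+94 = 475 km.
Row-greedy (each truck in turn takes its cheapest remaining route) gives 523 km, worse by 48.
Swapping Car 63↔Car 106 (Car 63→Route 6 42 km, Car 106→Route 1 269 km) adds 176.
Every other assignment is strictly worse.

Minimum total: 475 km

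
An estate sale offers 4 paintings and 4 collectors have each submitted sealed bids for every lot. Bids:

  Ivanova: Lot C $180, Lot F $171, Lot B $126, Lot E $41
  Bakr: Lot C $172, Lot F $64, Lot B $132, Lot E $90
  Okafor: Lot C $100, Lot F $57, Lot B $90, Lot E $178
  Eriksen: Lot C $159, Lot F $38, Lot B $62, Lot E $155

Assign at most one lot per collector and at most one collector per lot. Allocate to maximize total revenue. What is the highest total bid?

Maximum total: $640

Optimal: Ivanova→Lot F ($171), Bakr→Lot B ($132), Okafor→Lot E ($178), Eriksen→Lot C ($159) — total 171+132+178+159 = $640.
Row-greedy (each collector in turn takes its best remaining lot) gives $528, worse by 112.
Next-best assignment: Ivanova→Lot F, Bakr→Lot C, Okafor→Lot B, Eriksen→Lot E = $588.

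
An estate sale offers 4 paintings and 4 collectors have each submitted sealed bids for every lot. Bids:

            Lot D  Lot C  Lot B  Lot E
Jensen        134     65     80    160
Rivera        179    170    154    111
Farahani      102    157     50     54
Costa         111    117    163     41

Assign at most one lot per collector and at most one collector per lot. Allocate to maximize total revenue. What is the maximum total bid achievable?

This is a one-to-one assignment (maximum-weight bipartite matching).
Optimal: Jensen→Lot E ($160), Rivera→Lot D ($179), Farahani→Lot C ($157), Costa→Lot B ($163) — total 160+179+157+163 = $659.
Swapping Rivera↔Costa (Rivera→Lot B $154, Costa→Lot D $111) loses 77.
Every other assignment is strictly worse.

Maximum total: $659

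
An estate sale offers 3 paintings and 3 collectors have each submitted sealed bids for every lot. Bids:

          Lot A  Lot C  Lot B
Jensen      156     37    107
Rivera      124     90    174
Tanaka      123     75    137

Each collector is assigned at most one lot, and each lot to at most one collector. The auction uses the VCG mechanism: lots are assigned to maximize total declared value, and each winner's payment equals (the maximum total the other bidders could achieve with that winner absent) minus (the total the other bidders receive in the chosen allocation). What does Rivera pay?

Rivera pays $62.

Efficient allocation: Jensen→Lot A ($156), Rivera→Lot B ($174), Tanaka→Lot C ($75); total welfare W = $405.
Rivera receives Lot B at value $174, so the others get W − 174 = $231.
Without Rivera: best allocation of the remaining 2 bidders over all 3 lots is Jensen→Lot A ($156), Tanaka→Lot B ($137), total $293.
VCG payment = (others' best without Rivera) − (others' welfare with Rivera) = 293 − 231 = $62.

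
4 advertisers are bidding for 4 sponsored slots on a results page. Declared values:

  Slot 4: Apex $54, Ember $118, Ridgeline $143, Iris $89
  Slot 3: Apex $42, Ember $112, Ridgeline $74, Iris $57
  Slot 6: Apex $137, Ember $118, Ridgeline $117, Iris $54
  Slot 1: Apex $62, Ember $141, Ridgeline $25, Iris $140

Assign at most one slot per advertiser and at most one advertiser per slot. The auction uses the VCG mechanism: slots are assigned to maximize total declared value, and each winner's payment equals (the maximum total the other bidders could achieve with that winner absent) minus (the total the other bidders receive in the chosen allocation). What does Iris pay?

Iris pays $29.

Efficient allocation: Apex→Slot 6 ($137), Ember→Slot 3 ($112), Ridgeline→Slot 4 ($143), Iris→Slot 1 ($140); total welfare W = $532.
Iris receives Slot 1 at value $140, so the others get W − 140 = $392.
Without Iris: best allocation of the remaining 3 bidders over all 4 slots is Apex→Slot 6 ($137), Ember→Slot 1 ($141), Ridgeline→Slot 4 ($143), total $421.
VCG payment = (others' best without Iris) − (others' welfare with Iris) = 421 − 392 = $29.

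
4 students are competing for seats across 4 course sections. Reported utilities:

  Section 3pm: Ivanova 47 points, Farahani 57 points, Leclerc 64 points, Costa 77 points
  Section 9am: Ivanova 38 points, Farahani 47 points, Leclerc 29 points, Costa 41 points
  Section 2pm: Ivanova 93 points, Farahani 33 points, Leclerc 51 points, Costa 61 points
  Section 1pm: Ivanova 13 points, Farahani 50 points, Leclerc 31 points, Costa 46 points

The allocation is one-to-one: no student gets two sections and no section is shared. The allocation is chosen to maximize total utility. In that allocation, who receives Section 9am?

Optimal: Ivanova→Section 2pm (93 points), Farahani→Section 9am (47 points), Leclerc→Section 3pm (64 points), Costa→Section 1pm (46 points) — total 93+47+64+46 = 250 points.
Row-greedy (each student in turn takes its best remaining section) gives 222 points, worse by 28.
Next-best assignment: Ivanova→Section 2pm, Farahani→Section 1pm, Leclerc→Section 9am, Costa→Section 3pm = 249 points.
Every other assignment is strictly worse.
Farahani's own top section is Section 3pm (57 points), but forcing Farahani→Section 3pm and reassigning the rest optimally gives only 225 points — worse by 25.

Farahani receives Section 9am.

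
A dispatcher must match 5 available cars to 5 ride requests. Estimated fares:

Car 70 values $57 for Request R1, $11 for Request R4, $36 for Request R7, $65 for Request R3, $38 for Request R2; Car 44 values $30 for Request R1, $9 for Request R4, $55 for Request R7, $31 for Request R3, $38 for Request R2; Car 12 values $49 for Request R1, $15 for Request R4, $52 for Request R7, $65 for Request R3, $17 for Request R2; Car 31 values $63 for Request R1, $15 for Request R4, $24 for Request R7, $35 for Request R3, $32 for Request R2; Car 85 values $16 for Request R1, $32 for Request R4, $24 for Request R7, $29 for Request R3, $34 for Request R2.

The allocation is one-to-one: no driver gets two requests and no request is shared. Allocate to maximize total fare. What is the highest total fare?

Treat this as an assignment problem: match each driver to one request.
Optimal: Car 70→Request R2 ($38), Car 44→Request R7 ($55), Car 12→Request R3 ($65), Car 31→Request R1 ($63), Car 85→Request R4 ($32) — total 38+55+65+63+32 = $253.
Max-entry greedy (repeatedly take the single best remaining cell) gives $232, worse by 21.

Maximum total: $253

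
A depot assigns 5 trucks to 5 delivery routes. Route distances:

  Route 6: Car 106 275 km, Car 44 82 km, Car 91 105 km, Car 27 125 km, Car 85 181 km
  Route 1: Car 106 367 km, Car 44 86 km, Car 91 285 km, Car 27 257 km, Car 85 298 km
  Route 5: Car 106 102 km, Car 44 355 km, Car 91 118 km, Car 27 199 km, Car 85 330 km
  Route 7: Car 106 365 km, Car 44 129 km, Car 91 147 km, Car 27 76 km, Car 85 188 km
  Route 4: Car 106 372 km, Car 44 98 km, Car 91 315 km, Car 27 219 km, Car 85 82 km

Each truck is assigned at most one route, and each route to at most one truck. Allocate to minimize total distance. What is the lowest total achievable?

Optimal: Car 106→Route 5 (102 km), Car 44→Route 1 (86 km), Car 91→Route 6 (105 km), Car 27→Route 7 (76 km), Car 85→Route 4 (82 km) — total 102+86+105+76+82 = 451 km.
Column-greedy (each route in turn goes to its cheapest remaining truck) gives 670 km, worse by 219.
Every other assignment is strictly worse.

Minimum total: 451 km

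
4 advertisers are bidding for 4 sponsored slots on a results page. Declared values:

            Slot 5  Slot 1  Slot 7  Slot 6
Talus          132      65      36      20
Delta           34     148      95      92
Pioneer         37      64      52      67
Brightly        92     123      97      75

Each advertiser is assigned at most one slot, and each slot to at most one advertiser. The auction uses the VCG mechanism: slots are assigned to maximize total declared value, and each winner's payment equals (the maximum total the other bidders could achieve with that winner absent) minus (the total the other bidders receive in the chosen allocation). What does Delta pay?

Delta pays $26.

Efficient allocation: Talus→Slot 5 ($132), Delta→Slot 1 ($148), Pioneer→Slot 6 ($67), Brightly→Slot 7 ($97); total welfare W = $444.
Delta receives Slot 1 at value $148, so the others get W − 148 = $296.
Without Delta: best allocation of the remaining 3 bidders over all 4 slots is Talus→Slot 5 ($132), Pioneer→Slot 6 ($67), Brightly→Slot 1 ($123), total $322.
VCG payment = (others' best without Delta) − (others' welfare with Delta) = 322 − 296 = $26.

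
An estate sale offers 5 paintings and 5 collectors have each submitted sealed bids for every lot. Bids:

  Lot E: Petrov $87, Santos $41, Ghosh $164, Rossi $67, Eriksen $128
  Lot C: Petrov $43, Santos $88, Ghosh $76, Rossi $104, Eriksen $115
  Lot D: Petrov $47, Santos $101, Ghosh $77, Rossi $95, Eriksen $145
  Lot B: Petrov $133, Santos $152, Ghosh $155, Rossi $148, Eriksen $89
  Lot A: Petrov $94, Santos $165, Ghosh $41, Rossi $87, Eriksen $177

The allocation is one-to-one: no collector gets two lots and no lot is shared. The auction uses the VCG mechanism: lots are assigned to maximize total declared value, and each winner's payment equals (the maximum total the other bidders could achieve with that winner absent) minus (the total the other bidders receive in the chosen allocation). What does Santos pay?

Santos pays $32.

Efficient allocation: Petrov→Lot B ($133), Santos→Lot A ($165), Ghosh→Lot E ($164), Rossi→Lot C ($104), Eriksen→Lot D ($145); total welfare W = $711.
Santos receives Lot A at value $165, so the others get W − 165 = $546.
Without Santos: best allocation of the remaining 4 bidders over all 5 lots is Petrov→Lot B ($133), Ghosh→Lot E ($164), Rossi→Lot C ($104), Eriksen→Lot A ($177), total $578.
VCG payment = (others' best without Santos) − (others' welfare with Santos) = 578 − 546 = $32.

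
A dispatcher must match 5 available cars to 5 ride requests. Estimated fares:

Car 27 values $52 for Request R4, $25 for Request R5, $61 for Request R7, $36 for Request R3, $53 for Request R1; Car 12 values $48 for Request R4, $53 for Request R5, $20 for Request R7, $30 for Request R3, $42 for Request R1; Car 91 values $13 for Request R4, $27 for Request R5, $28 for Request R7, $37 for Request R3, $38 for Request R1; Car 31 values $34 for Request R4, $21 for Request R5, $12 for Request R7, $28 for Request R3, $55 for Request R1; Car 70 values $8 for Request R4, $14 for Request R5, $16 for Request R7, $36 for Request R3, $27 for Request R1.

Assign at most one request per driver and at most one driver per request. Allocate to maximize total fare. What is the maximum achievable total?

Maximum total: $227

This is the linear assignment problem.
Optimal: Car 27→Request R7 ($61), Car 12→Request R4 ($48), Car 91→Request R5 ($27), Car 31→Request R1 ($55), Car 70→Request R3 ($36) — total 61+48+27+55+36 = $227.
Swapping Car 70↔Car 12 (Car 70→Request R4 $8, Car 12→Request R3 $30) loses 46.
Every other assignment is strictly worse.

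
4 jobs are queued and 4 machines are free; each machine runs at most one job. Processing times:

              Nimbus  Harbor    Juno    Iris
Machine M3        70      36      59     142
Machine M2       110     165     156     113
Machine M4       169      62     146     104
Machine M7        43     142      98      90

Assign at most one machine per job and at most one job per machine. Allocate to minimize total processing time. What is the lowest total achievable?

Optimal: Nimbus→Machine M7 (43 min), Harbor→Machine M4 (62 min), Juno→Machine M3 (59 min), Iris→Machine M2 (113 min) — total 43+62+59+113 = 277 min.
Min-entry greedy (repeatedly take the single cheapest remaining cell) gives 339 min, worse by 62.
Checked against all permutations: 277 min is optimal.

Minimum total: 277 min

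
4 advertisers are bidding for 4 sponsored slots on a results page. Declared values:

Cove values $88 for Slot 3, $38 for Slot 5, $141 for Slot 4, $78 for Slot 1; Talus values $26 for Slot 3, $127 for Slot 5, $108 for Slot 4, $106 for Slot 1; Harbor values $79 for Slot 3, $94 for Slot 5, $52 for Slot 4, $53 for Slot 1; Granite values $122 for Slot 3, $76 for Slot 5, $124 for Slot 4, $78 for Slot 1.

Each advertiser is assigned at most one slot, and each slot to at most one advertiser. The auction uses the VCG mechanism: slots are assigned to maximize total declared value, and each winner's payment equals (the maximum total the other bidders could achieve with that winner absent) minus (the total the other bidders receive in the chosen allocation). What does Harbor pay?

Efficient allocation: Cove→Slot 4 ($141), Talus→Slot 1 ($106), Harbor→Slot 5 ($94), Granite→Slot 3 ($122); total welfare W = $463.
Harbor receives Slot 5 at value $94, so the others get W − 94 = $369.
Without Harbor: best allocation of the remaining 3 bidders over all 4 slots is Cove→Slot 4 ($141), Talus→Slot 5 ($127), Granite→Slot 3 ($122), total $390.
VCG payment = (others' best without Harbor) − (others' welfare with Harbor) = 390 − 369 = $21.

Harbor pays $21.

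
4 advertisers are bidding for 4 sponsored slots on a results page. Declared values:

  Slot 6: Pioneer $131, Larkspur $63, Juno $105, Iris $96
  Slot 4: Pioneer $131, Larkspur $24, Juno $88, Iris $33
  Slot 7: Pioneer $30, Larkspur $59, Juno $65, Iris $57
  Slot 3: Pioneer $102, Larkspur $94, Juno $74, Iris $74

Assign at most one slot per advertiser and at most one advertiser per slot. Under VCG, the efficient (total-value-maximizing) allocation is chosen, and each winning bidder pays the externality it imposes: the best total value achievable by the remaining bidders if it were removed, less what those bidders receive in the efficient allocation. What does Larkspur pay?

Efficient allocation: Pioneer→Slot 4 ($131), Larkspur→Slot 3 ($94), Juno→Slot 6 ($105), Iris→Slot 7 ($57); total welfare W = $387.
Larkspur receives Slot 3 at value $94, so the others get W − 94 = $293.
Without Larkspur: best allocation of the remaining 3 bidders over all 4 slots is Pioneer→Slot 4 ($131), Juno→Slot 6 ($105), Iris→Slot 3 ($74), total $310.
VCG payment = (others' best without Larkspur) − (others' welfare with Larkspur) = 310 − 293 = $17.

Larkspur pays $17.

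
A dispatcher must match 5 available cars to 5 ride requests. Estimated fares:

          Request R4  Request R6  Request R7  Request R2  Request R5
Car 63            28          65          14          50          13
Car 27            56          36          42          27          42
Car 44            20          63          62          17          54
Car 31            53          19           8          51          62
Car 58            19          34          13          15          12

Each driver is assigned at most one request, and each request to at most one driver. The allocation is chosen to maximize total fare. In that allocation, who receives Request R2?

Car 63 receives Request R2.

This is the linear assignment problem.
Optimal: Car 63→Request R2 ($50), Car 27→Request R4 ($56), Car 44→Request R7 ($62), Car 31→Request R5 ($62), Car 58→Request R6 ($34) — total 50+56+62+62+34 = $264.
Column-greedy (each request in turn goes to its best remaining driver) gives $246, worse by 18.
Next-best assignment: Car 63→Request R6, Car 27→Request R4, Car 44→Request R7, Car 31→Request R5, Car 58→Request R2 = $260.
Car 63's own top request is Request R6 ($65), but forcing Car 63→Request R6 and reassigning the rest optimally gives only $260 — worse by 4.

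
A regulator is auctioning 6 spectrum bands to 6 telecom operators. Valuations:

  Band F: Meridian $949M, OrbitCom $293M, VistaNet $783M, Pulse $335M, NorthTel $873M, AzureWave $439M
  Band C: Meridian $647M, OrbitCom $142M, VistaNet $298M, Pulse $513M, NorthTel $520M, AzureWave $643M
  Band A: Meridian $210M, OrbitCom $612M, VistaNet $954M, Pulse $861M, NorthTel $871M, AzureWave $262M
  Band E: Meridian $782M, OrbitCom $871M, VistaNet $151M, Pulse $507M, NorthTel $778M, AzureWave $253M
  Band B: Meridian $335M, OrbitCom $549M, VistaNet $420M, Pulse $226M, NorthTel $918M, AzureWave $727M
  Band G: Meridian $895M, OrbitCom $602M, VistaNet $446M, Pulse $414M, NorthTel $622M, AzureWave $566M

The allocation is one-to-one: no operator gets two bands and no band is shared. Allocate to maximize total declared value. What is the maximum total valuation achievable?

Max total: $4971M

Optimal: Meridian→Band G ($895M), OrbitCom→Band E ($871M), VistaNet→Band F ($783M), Pulse→Band A ($861M), NorthTel→Band B ($918M), AzureWave→Band C ($643M) — total 895+871+783+861+918+643 = $4971M.
Max-entry greedy (repeatedly take the single best remaining cell) gives $4749M, worse by 222.
No other one-to-one assignment exceeds $4971M.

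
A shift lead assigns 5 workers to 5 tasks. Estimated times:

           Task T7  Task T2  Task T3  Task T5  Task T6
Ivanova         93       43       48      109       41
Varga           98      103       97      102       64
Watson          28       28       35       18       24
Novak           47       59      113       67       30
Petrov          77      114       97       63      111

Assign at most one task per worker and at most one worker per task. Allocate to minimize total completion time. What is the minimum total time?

Minimum total: 250 min

Optimal: Ivanova→Task T3 (48 min), Varga→Task T6 (64 min), Watson→Task T2 (28 min), Novak→Task T7 (47 min), Petrov→Task T5 (63 min) — total 48+64+28+47+63 = 250 min.
Row-greedy (each worker in turn takes its cheapest remaining task) gives 317 min, worse by 67.
Next-best assignment: Ivanova→Task T2, Varga→Task T6, Watson→Task T3, Novak→Task T7, Petrov→Task T5 = 252 min.
Every other assignment is strictly worse.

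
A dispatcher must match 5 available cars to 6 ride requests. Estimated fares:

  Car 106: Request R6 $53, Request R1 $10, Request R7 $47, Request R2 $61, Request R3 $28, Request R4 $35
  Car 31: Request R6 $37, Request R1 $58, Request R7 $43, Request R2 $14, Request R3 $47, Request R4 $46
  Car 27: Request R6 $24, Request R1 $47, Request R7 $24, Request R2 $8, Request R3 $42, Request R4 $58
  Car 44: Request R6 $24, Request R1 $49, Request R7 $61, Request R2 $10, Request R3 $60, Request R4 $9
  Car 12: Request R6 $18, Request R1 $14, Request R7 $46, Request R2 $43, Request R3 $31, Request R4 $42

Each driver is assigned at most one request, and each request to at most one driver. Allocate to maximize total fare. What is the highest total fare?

Maximum total: $283

Optimal: Car 106→Request R2 ($61), Car 31→Request R1 ($58), Car 27→Request R4 ($58), Car 44→Request R3 ($60), Car 12→Request R7 ($46) — total 61+58+58+60+46 = $283.
Row-greedy (each driver in turn takes its best remaining request) gives $269, worse by 14.
Swapping Car 106↔Car 31 (Car 106→Request R1 $10, Car 31→Request R2 $14) loses 95.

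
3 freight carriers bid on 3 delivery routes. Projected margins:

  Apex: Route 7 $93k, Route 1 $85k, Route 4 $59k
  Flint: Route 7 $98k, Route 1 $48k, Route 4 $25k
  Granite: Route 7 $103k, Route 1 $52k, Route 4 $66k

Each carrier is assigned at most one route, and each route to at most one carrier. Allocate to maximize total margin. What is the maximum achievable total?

Optimal: Apex→Route 1 ($85k), Flint→Route 7 ($98k), Granite→Route 4 ($66k) — total 85+98+66 = $249k.
Column-greedy (each route in turn goes to its best remaining carrier) gives $213k, worse by 36.
Checked against all permutations: $249k is optimal.

Max total: $249k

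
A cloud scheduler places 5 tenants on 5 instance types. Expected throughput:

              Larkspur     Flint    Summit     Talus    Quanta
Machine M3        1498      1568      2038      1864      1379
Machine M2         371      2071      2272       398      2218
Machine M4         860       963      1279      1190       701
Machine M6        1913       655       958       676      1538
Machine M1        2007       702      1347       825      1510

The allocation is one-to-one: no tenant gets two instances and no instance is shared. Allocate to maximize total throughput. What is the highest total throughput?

Treat this as an assignment problem: match each tenant to one instance.
Optimal: Larkspur→Machine M1 (2007 ops/s), Flint→Machine M2 (2071 ops/s), Summit→Machine M3 (2038 ops/s), Talus→Machine M4 (1190 ops/s), Quanta→Machine M6 (1538 ops/s) — total 2007+2071+2038+1190+1538 = 8844 ops/s.
Column-greedy (each instance in turn goes to its best remaining tenant) gives 8061 ops/s, worse by 783.
Next-best assignment: Larkspur→Machine M1, Flint→Machine M2, Summit→Machine M4, Talus→Machine M3, Quanta→Machine M6 = 8759 ops/s.
Swapping Talus↔Summit (Talus→Machine M3 1864 ops/s, Summit→Machine M4 1279 ops/s) loses 85.

Max total: 8844 ops/s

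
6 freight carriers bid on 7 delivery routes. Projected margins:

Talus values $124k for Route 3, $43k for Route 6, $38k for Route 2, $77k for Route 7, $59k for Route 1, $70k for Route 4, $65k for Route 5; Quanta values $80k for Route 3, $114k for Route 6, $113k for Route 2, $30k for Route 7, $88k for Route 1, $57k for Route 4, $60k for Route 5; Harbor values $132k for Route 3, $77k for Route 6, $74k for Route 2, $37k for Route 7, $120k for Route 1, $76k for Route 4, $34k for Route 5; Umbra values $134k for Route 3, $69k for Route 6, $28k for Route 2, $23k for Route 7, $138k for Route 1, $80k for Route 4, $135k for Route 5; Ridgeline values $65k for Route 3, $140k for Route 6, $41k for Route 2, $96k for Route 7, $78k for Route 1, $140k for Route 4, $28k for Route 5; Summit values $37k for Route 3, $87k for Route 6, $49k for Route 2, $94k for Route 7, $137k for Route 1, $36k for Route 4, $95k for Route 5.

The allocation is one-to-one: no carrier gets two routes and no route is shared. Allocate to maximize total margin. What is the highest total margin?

Optimal: Talus→Route 7 ($77k), Quanta→Route 6 ($114k), Harbor→Route 3 ($132k), Umbra→Route 5 ($135k), Ridgeline→Route 4 ($140k), Summit→Route 1 ($137k) — total 77+114+132+135+140+137 = $735k.
Max-entry greedy (repeatedly take the single best remaining cell) gives $695k, worse by 40.
Next-best assignment: Talus→Route 7, Quanta→Route 2, Harbor→Route 3, Umbra→Route 5, Ridgeline→Route 6, Summit→Route 1 = $734k.
Every other assignment is strictly worse.

Maximum total: $735k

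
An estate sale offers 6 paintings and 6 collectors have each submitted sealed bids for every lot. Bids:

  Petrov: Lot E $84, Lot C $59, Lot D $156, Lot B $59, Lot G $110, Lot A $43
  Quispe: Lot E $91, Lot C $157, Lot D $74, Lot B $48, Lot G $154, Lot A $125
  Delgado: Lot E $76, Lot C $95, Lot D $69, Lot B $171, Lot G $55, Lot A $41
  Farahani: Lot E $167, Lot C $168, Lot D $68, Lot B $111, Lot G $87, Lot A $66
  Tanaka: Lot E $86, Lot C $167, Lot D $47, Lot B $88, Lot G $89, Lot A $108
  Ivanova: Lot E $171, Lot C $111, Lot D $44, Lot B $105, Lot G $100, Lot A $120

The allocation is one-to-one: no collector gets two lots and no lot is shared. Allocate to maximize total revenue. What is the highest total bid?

Maximum total: $935

Optimal: Petrov→Lot D ($156), Quispe→Lot G ($154), Delgado→Lot B ($171), Farahani→Lot E ($167), Tanaka→Lot C ($167), Ivanova→Lot A ($120) — total 156+154+171+167+167+120 = $935.
Max-entry greedy (repeatedly take the single best remaining cell) gives $928, worse by 7.
Next-best assignment: Petrov→Lot D, Quispe→Lot G, Delgado→Lot B, Farahani→Lot C, Tanaka→Lot A, Ivanova→Lot E = $928.
Swapping Quispe↔Ivanova (Quispe→Lot A $125, Ivanova→Lot G $100) loses 49.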